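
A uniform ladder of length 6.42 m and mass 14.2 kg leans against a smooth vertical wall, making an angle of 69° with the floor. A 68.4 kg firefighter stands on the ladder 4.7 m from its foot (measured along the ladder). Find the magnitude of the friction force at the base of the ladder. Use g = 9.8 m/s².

f ≈ 215 N

Sum moments about the foot of the ladder (the floor normal and friction both act there and drop out).
Ladder weight 14.2×9.8 = 139.2 N acts at 3.21 m along the ladder; its horizontal arm is 3.21·cos69° = 1.15 m → τ = 160.1 N·m clockwise.
Firefighter: 68.4×9.8 = 670.3 N at 4.7 m → arm 1.684 m → τ = 1129 N·m clockwise.
Wall normal N acts horizontally at the top; its moment arm is the height L sinθ = 6.42·sin69° = 5.994 m, counterclockwise.
Setting net torque to zero: N × 5.994 = 1289 → N = 215 N.
ΣFx = 0: friction at the foot balances the wall's push, so f = N_wall = 215 N.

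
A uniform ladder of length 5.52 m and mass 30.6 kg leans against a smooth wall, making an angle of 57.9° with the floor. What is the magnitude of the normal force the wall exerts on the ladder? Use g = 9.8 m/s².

Choose the foot of the ladder as the axis so the floor normal and friction both act there and drop out.
Ladder weight 30.6×9.8 = 299.9 N acts at 2.76 m along the ladder; its horizontal arm is 2.76·cos57.9° = 1.467 m → τ = 440 N·m clockwise.
Wall normal N acts horizontally at the top; its moment arm is the height L sinθ = 5.52·sin57.9° = 4.676 m, counterclockwise.
Στ = 0 ⇒ N × 4.676 = 440 ⇒ N = 94.1 N.

N_wall ≈ 94.1 N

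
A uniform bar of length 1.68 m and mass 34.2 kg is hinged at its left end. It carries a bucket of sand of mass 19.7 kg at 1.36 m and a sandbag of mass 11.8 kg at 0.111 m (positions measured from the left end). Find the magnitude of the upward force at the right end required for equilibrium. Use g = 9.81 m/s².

Taking torques about the left end:
Beam weight: 34.2 × 9.81 = 335.5 N down at 0.84 m → arm 0.84 m, τ = 335.5 × 0.84 = 281.8 N·m clockwise.
Bucket of sand: 19.7 × 9.81 = 193.3 N down at 1.36 m → arm 1.36 m, τ = 193.3 × 1.36 = 262.9 N·m clockwise.
Sandbag: 11.8 × 9.81 = 115.8 N down at 0.111 m → arm 0.111 m, τ = 115.8 × 0.111 = 12.85 N·m clockwise.
Net moment of the loads = 557.6 N·m clockwise.
The upward force F acts at the right end, arm 1.68 m, giving F × 1.68 counterclockwise.
Balancing moments: F × 1.68 = 557.6, giving F = 557.6 / 1.68 = 332 N.

F ≈ 332 N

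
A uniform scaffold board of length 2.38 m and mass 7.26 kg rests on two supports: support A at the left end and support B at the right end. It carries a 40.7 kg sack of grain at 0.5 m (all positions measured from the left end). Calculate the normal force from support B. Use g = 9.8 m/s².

R_B ≈ 119 N

Sum moments about support A (its reaction then has zero moment arm).
Beam weight: 7.26 × 9.8 = 71.15 N down at 1.19 m → arm 1.19 m, τ = 71.15 × 1.19 = 84.67 N·m clockwise.
Sack of grain: 40.7 × 9.8 = 398.9 N down at 0.5 m → arm 0.5 m, τ = 398.9 × 0.5 = 199.4 N·m clockwise.
Net load moment about support A = 284.1 N·m clockwise.
Reaction R at support B is upward at 2.38 m, arm 2.38 m → moment R × 2.38 counterclockwise.
Balancing moments: R × 2.38 = 284.1, giving R = 119 N.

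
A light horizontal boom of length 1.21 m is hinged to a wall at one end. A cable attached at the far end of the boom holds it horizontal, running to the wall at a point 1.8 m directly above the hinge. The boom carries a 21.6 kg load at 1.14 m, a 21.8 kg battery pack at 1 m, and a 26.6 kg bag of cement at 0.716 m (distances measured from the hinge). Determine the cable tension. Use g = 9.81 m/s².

Take moments about the hinge.
Load: 21.6 × 9.81 = 211.9 N down at 1.14 m → arm 1.14 m, τ = 211.9 × 1.14 = 241.6 N·m clockwise.
Battery pack: 21.8 × 9.81 = 213.9 N down at 1 m → arm 1 m, τ = 213.9 × 1 = 213.9 N·m clockwise.
Bag of cement: 26.6 × 9.81 = 260.9 N down at 0.716 m → arm 0.716 m, τ = 260.9 × 0.716 = 186.8 N·m clockwise.
Total clockwise load moment = 642.3 N·m.
The cable tension T acts at 1.21 m; only its component perpendicular to the boom, T sinθ, produces torque. sinθ = h/√(h²+d²) = 1.8/√(1.8²+1.21²) = 0.8299.
Setting net torque to zero: T × 1.21 × 0.8299 = 642.3 → T = 642.3 / 1.004 = 640 N.

T ≈ 640 N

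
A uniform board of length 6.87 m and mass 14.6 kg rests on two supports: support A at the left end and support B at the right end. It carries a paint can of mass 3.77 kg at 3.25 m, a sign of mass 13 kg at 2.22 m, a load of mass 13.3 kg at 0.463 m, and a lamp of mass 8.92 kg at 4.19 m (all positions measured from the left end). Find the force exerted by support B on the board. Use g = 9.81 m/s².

R_B ≈ 192 N

About support A:
Beam weight: 14.6 × 9.81 = 143.2 N down at 3.435 m → arm 3.435 m, τ = 143.2 × 3.435 = 491.9 N·m clockwise.
Paint can: 3.77 × 9.81 = 36.98 N down at 3.25 m → arm 3.25 m, τ = 36.98 × 3.25 = 120.2 N·m clockwise.
Sign: 13 × 9.81 = 127.5 N down at 2.22 m → arm 2.22 m, τ = 127.5 × 2.22 = 283.1 N·m clockwise.
Load: 13.3 × 9.81 = 130.5 N down at 0.463 m → arm 0.463 m, τ = 130.5 × 0.463 = 60.42 N·m clockwise.
Lamp: 8.92 × 9.81 = 87.51 N down at 4.19 m → arm 4.19 m, τ = 87.51 × 4.19 = 366.7 N·m clockwise.
Net load moment about support A = 1322 N·m clockwise.
Reaction R at support B is upward at 6.87 m, arm 6.87 m → moment R × 6.87 counterclockwise.
Balancing moments: R × 6.87 = 1322, giving R = 192 N.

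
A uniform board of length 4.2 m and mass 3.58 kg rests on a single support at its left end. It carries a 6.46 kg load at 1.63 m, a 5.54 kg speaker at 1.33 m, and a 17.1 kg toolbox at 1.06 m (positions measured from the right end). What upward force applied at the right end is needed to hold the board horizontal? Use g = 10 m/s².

F ≈ 223 N

Sum moments about the left end (the unknown pivot reaction has zero arm there).
Beam weight: 3.58 × 10 = 35.8 N down at 2.1 m → arm 2.1 m, τ = 35.8 × 2.1 = 75.18 N·m clockwise.
Load: 6.46 × 10 = 64.6 N down at 1.63 m → arm 2.57 m, τ = 64.6 × 2.57 = 166 N·m clockwise.
Speaker: 5.54 × 10 = 55.4 N down at 1.33 m → arm 2.87 m, τ = 55.4 × 2.87 = 159 N·m clockwise.
Toolbox: 17.1 × 10 = 171 N down at 1.06 m → arm 3.14 m, τ = 171 × 3.14 = 536.9 N·m clockwise.
Net moment of the loads = 937.1 N·m clockwise.
The upward force F acts at the right end, arm 4.2 m, giving F × 4.2 counterclockwise.
For rotational equilibrium, F × 4.2 = 937.1, so F = 937.1 / 4.2 = 223 N.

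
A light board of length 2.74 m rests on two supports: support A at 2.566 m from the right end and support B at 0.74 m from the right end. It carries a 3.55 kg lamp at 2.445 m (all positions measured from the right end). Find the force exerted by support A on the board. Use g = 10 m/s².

R_A ≈ 33.1 N

Take moments about support B.
Lamp: 3.55 × 10 = 35.5 N down at 2.445 m → arm 1.705 m, τ = 35.5 × 1.705 = 60.53 N·m counterclockwise.
Net load moment about support B = 60.53 N·m counterclockwise.
Reaction R at support A is upward at 2.566 m, arm 1.826 m → moment R × 1.826 clockwise.
Balancing moments: R × 1.826 = 60.53, giving R = 33.1 N.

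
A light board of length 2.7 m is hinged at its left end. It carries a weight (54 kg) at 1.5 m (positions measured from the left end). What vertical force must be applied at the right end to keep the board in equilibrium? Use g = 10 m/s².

F ≈ 300 N

Taking torques about the left end:
Weight: 54 × 10 = 540 N down at 1.5 m → arm 1.5 m, τ = 540 × 1.5 = 810 N·m clockwise.
Net moment of the loads = 810 N·m clockwise.
The upward force F acts at the right end, arm 2.7 m, giving F × 2.7 counterclockwise.
Balancing moments: F × 2.7 = 810, giving F = 810 / 2.7 = 300 N.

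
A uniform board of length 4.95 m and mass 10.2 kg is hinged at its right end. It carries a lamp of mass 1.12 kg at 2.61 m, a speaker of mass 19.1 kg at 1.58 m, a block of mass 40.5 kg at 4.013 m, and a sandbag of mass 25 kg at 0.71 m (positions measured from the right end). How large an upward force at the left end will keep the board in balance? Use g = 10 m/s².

F ≈ 482 N

Take moments about the right end.
Beam weight: 10.2 × 10 = 102 N down at 2.475 m → arm 2.475 m, τ = 102 × 2.475 = 252.5 N·m counterclockwise.
Lamp: 1.12 × 10 = 11.2 N down at 2.61 m → arm 2.61 m, τ = 11.2 × 2.61 = 29.23 N·m counterclockwise.
Speaker: 19.1 × 10 = 191 N down at 1.58 m → arm 1.58 m, τ = 191 × 1.58 = 301.8 N·m counterclockwise.
Block: 40.5 × 10 = 405 N down at 4.013 m → arm 4.013 m, τ = 405 × 4.013 = 1625 N·m counterclockwise.
Sandbag: 25 × 10 = 250 N down at 0.71 m → arm 0.71 m, τ = 250 × 0.71 = 177.5 N·m counterclockwise.
Net moment of the loads = 2386 N·m counterclockwise.
The upward force F acts at the left end, arm 4.95 m, giving F × 4.95 clockwise.
Setting net torque to zero: F × 4.95 = 2386 → F = 2386 / 4.95 = 482 N.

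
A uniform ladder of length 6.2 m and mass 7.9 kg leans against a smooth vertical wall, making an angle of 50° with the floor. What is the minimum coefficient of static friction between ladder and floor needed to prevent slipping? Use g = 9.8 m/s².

μ_min ≈ 0.42

Taking torques about the foot of the ladder:
Ladder weight 7.9×9.8 = 77.42 N acts at 3.1 m along the ladder; its horizontal arm is 3.1·cos50° = 1.993 m → τ = 154.3 N·m clockwise.
Wall normal N acts horizontally at the top; its moment arm is the height L sinθ = 6.2·sin50° = 4.749 m, counterclockwise.
Στ = 0 ⇒ N × 4.749 = 154.3 ⇒ N = 32.49 N.
ΣFx = 0 ⇒ f = N_wall = 32.49 N. ΣFy = 0 ⇒ N_floor = 77.42 N.
μ_min = f / N_floor = 32.49 / 77.42 = 0.42.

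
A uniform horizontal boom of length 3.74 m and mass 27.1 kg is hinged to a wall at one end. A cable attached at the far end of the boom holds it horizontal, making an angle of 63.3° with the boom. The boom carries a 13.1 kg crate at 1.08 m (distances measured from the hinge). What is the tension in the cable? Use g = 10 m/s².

Sum moments about the hinge (the unknown hinge reaction has zero arm there).
Beam weight: 27.1 × 10 = 271 N down at 1.87 m → arm 1.87 m, τ = 271 × 1.87 = 506.8 N·m clockwise.
Crate: 13.1 × 10 = 131 N down at 1.08 m → arm 1.08 m, τ = 131 × 1.08 = 141.5 N·m clockwise.
Total clockwise load moment = 648.3 N·m.
The cable tension T acts at 3.74 m; only its component perpendicular to the boom, T sinθ, produces torque. sin 63.3° = 0.8934.
Setting net torque to zero: T × 3.74 × 0.8934 = 648.3 → T = 648.3 / 3.341 = 194 N.

T ≈ 194 N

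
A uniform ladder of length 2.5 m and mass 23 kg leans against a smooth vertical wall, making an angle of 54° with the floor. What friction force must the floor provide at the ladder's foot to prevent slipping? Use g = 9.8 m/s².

f ≈ 81.9 N

About the foot of the ladder:
Ladder weight 23×9.8 = 225.4 N acts at 1.25 m along the ladder; its horizontal arm is 1.25·cos54° = 0.7347 m → τ = 165.6 N·m clockwise.
Wall normal N acts horizontally at the top; its moment arm is the height L sinθ = 2.5·sin54° = 2.023 m, counterclockwise.
For rotational equilibrium, N × 2.023 = 165.6, so N = 81.9 N.
ΣFx = 0: friction at the foot balances the wall's push, so f = N_wall = 81.9 N.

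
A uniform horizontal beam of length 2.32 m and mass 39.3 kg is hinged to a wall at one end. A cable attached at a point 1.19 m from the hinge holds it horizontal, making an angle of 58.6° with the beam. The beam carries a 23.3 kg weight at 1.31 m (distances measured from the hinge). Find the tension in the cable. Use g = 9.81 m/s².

T ≈ 735 N

Sum moments about the hinge (the unknown hinge reaction has zero arm there).
Beam weight: 39.3 × 9.81 = 385.5 N down at 1.16 m → arm 1.16 m, τ = 385.5 × 1.16 = 447.2 N·m clockwise.
Weight: 23.3 × 9.81 = 228.6 N down at 1.31 m → arm 1.31 m, τ = 228.6 × 1.31 = 299.5 N·m clockwise.
Total clockwise load moment = 746.7 N·m.
The cable tension T acts at 1.19 m; only its component perpendicular to the beam, T sinθ, produces torque. sin 58.6° = 0.8536.
For rotational equilibrium, T × 1.19 × 0.8536 = 746.7, so T = 746.7 / 1.016 = 735 N.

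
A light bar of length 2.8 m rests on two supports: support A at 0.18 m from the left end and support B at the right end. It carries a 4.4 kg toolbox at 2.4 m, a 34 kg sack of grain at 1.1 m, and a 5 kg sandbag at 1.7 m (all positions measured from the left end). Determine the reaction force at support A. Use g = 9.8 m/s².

Taking torques about support B:
Toolbox: 4.4 × 9.8 = 43.12 N down at 2.4 m → arm 0.4 m, τ = 43.12 × 0.4 = 17.25 N·m counterclockwise.
Sack of grain: 34 × 9.8 = 333.2 N down at 1.1 m → arm 1.7 m, τ = 333.2 × 1.7 = 566.4 N·m counterclockwise.
Sandbag: 5 × 9.8 = 49 N down at 1.7 m → arm 1.1 m, τ = 49 × 1.1 = 53.9 N·m counterclockwise.
Net load moment about support B = 637.5 N·m counterclockwise.
Reaction R at support A is upward at 0.18 m, arm 2.62 m → moment R × 2.62 clockwise.
Στ = 0 ⇒ R × 2.62 = 637.5 ⇒ R = 243 N.

R_A ≈ 243 N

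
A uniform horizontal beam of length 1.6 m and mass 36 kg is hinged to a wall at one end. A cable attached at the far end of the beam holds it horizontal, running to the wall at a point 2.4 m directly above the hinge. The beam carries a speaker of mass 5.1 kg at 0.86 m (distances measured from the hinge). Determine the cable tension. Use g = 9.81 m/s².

T ≈ 245 N

Taking torques about the hinge:
Beam weight: 36 × 9.81 = 353.2 N down at 0.8 m → arm 0.8 m, τ = 353.2 × 0.8 = 282.6 N·m clockwise.
Speaker: 5.1 × 9.81 = 50.03 N down at 0.86 m → arm 0.86 m, τ = 50.03 × 0.86 = 43.03 N·m clockwise.
Total clockwise load moment = 325.6 N·m.
The cable tension T acts at 1.6 m; only its component perpendicular to the beam, T sinθ, produces torque. sinθ = h/√(h²+d²) = 2.4/√(2.4²+1.6²) = 0.8321.
For rotational equilibrium, T × 1.6 × 0.8321 = 325.6, so T = 325.6 / 1.331 = 245 N.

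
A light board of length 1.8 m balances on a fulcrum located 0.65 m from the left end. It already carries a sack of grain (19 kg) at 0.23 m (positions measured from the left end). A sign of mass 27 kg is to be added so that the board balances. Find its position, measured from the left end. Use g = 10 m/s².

Taking torques about the fulcrum (at 0.65 m from the left end):
Sack of grain: 19 × 10 = 190 N down at 0.23 m → arm 0.42 m, τ = 190 × 0.42 = 79.8 N·m counterclockwise.
Net moment of existing loads = 79.8 N·m counterclockwise.
The sign weighs 27 × 10 = 270 N and must supply an equal clockwise moment, so its lever arm about the fulcrum is 79.8 / 270 = 0.296 m.
That puts it at 0.65 + 0.296 = 0.946 m from the left end.

x ≈ 0.946 m from the left end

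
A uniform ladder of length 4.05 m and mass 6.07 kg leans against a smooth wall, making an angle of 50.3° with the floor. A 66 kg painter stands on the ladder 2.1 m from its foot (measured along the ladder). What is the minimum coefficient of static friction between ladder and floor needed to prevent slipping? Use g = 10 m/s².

About the foot of the ladder:
Ladder weight 6.07×10 = 60.7 N acts at 2.025 m along the ladder; its horizontal arm is 2.025·cos50.3° = 1.294 m → τ = 78.55 N·m clockwise.
Painter: 66×10 = 660 N at 2.1 m → arm 1.341 m → τ = 885.1 N·m clockwise.
Wall normal N acts horizontally at the top; its moment arm is the height L sinθ = 4.05·sin50.3° = 3.116 m, counterclockwise.
Στ = 0 ⇒ N × 3.116 = 963.6 ⇒ N = 309.2 N.
ΣFx = 0 ⇒ f = N_wall = 309.2 N. ΣFy = 0 ⇒ N_floor = 720.7 N.
μ_min = f / N_floor = 309.2 / 720.7 = 0.429.

μ_min ≈ 0.429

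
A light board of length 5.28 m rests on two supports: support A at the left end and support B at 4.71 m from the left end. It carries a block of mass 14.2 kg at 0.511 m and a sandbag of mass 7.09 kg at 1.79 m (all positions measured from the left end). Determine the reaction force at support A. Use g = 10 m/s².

Take moments about support B.
Block: 14.2 × 10 = 142 N down at 0.511 m → arm 4.199 m, τ = 142 × 4.199 = 596.3 N·m counterclockwise.
Sandbag: 7.09 × 10 = 70.9 N down at 1.79 m → arm 2.92 m, τ = 70.9 × 2.92 = 207 N·m counterclockwise.
Net load moment about support B = 803.3 N·m counterclockwise.
Reaction R at support A is upward at 0 m, arm 4.71 m → moment R × 4.71 clockwise.
For rotational equilibrium, R × 4.71 = 803.3, so R = 171 N.

R_A ≈ 171 N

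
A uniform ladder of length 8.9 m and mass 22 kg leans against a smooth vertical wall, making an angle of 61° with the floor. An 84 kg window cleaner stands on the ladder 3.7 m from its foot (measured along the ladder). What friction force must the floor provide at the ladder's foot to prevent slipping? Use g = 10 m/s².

Choose the foot of the ladder as the axis so the floor normal and friction both act there and drop out.
Ladder weight 22×10 = 220 N acts at 4.45 m along the ladder; its horizontal arm is 4.45·cos61° = 2.157 m → τ = 474.5 N·m clockwise.
Window cleaner: 84×10 = 840 N at 3.7 m → arm 1.794 m → τ = 1507 N·m clockwise.
Wall normal N acts horizontally at the top; its moment arm is the height L sinθ = 8.9·sin61° = 7.784 m, counterclockwise.
Balancing moments: N × 7.784 = 1982, giving N = 255 N.
ΣFx = 0: friction at the foot balances the wall's push, so f = N_wall = 255 N.

f ≈ 255 N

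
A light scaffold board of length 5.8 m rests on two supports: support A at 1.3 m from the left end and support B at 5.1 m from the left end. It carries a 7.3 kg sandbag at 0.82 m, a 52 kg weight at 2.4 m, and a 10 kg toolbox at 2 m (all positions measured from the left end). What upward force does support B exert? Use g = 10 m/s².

R_B ≈ 160 N

Taking torques about support A:
Sandbag: 7.3 × 10 = 73 N down at 0.82 m → arm 0.48 m, τ = 73 × 0.48 = 35.04 N·m counterclockwise.
Weight: 52 × 10 = 520 N down at 2.4 m → arm 1.1 m, τ = 520 × 1.1 = 572 N·m clockwise.
Toolbox: 10 × 10 = 100 N down at 2 m → arm 0.7 m, τ = 100 × 0.7 = 70 N·m clockwise.
Net load moment about support A = 607 N·m clockwise.
Reaction R at support B is upward at 5.1 m, arm 3.8 m → moment R × 3.8 counterclockwise.
Setting net torque to zero: R × 3.8 = 607 → R = 160 N.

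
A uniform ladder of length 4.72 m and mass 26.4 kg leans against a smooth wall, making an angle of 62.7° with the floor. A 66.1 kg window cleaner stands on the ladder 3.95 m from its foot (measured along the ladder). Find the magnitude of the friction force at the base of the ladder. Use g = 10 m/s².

About the foot of the ladder:
Ladder weight 26.4×10 = 264 N acts at 2.36 m along the ladder; its horizontal arm is 2.36·cos62.7° = 1.082 m → τ = 285.6 N·m clockwise.
Window cleaner: 66.1×10 = 661 N at 3.95 m → arm 1.812 m → τ = 1198 N·m clockwise.
Wall normal N acts horizontally at the top; its moment arm is the height L sinθ = 4.72·sin62.7° = 4.194 m, counterclockwise.
For rotational equilibrium, N × 4.194 = 1484, so N = 354 N.
ΣFx = 0: friction at the foot balances the wall's push, so f = N_wall = 354 N.

f ≈ 354 N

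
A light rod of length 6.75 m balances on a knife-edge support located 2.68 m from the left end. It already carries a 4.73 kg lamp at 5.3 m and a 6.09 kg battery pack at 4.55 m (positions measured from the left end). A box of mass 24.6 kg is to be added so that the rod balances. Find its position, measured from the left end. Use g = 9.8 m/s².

Choose the knife-edge support (at 2.68 m from the left end) as the axis so the support reaction has zero arm there.
Lamp: 4.73 × 9.8 = 46.35 N down at 5.3 m → arm 2.62 m, τ = 46.35 × 2.62 = 121.4 N·m clockwise.
Battery pack: 6.09 × 9.8 = 59.68 N down at 4.55 m → arm 1.87 m, τ = 59.68 × 1.87 = 111.6 N·m clockwise.
Net moment of existing loads = 233 N·m clockwise.
The box weighs 24.6 × 9.8 = 241.1 N and must supply an equal counterclockwise moment, so its lever arm about the knife-edge support is 233 / 241.1 = 0.966 m.
That puts it at 2.68 − 0.966 = 1.71 m from the left end.

x ≈ 1.71 m from the left end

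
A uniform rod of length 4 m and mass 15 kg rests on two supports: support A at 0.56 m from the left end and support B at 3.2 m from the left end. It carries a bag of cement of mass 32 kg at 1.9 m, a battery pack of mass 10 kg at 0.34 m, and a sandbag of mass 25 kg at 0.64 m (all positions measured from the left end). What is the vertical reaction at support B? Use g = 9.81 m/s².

R_B ≈ 239 N

Choose support A as the axis so its reaction then has zero moment arm.
Beam weight: 15 × 9.81 = 147.2 N down at 2 m → arm 1.44 m, τ = 147.2 × 1.44 = 212 N·m clockwise.
Bag of cement: 32 × 9.81 = 313.9 N down at 1.9 m → arm 1.34 m, τ = 313.9 × 1.34 = 420.6 N·m clockwise.
Battery pack: 10 × 9.81 = 98.1 N down at 0.34 m → arm 0.22 m, τ = 98.1 × 0.22 = 21.58 N·m counterclockwise.
Sandbag: 25 × 9.81 = 245.2 N down at 0.64 m → arm 0.08 m, τ = 245.2 × 0.08 = 19.62 N·m clockwise.
Net load moment about support A = 630.6 N·m clockwise.
Reaction R at support B is upward at 3.2 m, arm 2.64 m → moment R × 2.64 counterclockwise.
Στ = 0 ⇒ R × 2.64 = 630.6 ⇒ R = 239 N.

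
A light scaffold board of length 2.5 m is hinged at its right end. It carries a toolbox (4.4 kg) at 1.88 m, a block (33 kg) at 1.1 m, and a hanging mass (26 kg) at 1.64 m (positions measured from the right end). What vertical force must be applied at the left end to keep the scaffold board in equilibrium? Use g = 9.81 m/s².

Taking torques about the right end:
Toolbox: 4.4 × 9.81 = 43.16 N down at 1.88 m → arm 1.88 m, τ = 43.16 × 1.88 = 81.14 N·m counterclockwise.
Block: 33 × 9.81 = 323.7 N down at 1.1 m → arm 1.1 m, τ = 323.7 × 1.1 = 356.1 N·m counterclockwise.
Hanging mass: 26 × 9.81 = 255.1 N down at 1.64 m → arm 1.64 m, τ = 255.1 × 1.64 = 418.4 N·m counterclockwise.
Net moment of the loads = 855.6 N·m counterclockwise.
The upward force F acts at the left end, arm 2.5 m, giving F × 2.5 clockwise.
Στ = 0 ⇒ F × 2.5 = 855.6 ⇒ F = 855.6 / 2.5 = 342 N.

F ≈ 342 N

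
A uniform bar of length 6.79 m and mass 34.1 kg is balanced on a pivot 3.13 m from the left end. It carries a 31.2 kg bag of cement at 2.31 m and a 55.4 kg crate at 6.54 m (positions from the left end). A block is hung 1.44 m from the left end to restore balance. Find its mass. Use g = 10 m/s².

m ≈ 102 kg

Take moments about the pivot (at 3.13 m from the left end).
Beam weight: 34.1 × 10 = 341 N down at 3.395 m → arm 0.265 m, τ = 341 × 0.265 = 90.37 N·m clockwise.
Bag of cement: 31.2 × 10 = 312 N down at 2.31 m → arm 0.82 m, τ = 312 × 0.82 = 255.8 N·m counterclockwise.
Crate: 55.4 × 10 = 554 N down at 6.54 m → arm 3.41 m, τ = 554 × 3.41 = 1889 N·m clockwise.
Net moment of known loads = 1724 N·m clockwise.
An unknown mass m at 1.44 m has arm 1.69 m; its moment is m·g·1.69 counterclockwise.
Balancing moments: m × 10 × 1.69 = 1724, giving m = 1724 / (10 × 1.69) = 102 kg.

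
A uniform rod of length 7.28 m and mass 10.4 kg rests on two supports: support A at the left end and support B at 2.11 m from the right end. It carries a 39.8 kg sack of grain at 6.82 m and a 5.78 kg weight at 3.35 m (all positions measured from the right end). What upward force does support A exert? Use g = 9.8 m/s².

About support B:
Beam weight: 10.4 × 9.8 = 101.9 N down at 3.64 m → arm 1.53 m, τ = 101.9 × 1.53 = 155.9 N·m counterclockwise.
Sack of grain: 39.8 × 9.8 = 390 N down at 6.82 m → arm 4.71 m, τ = 390 × 4.71 = 1837 N·m counterclockwise.
Weight: 5.78 × 9.8 = 56.64 N down at 3.35 m → arm 1.24 m, τ = 56.64 × 1.24 = 70.23 N·m counterclockwise.
Net load moment about support B = 2063 N·m counterclockwise.
Reaction R at support A is upward at 7.28 m, arm 5.17 m → moment R × 5.17 clockwise.
Στ = 0 ⇒ R × 5.17 = 2063 ⇒ R = 399 N.

R_A ≈ 399 N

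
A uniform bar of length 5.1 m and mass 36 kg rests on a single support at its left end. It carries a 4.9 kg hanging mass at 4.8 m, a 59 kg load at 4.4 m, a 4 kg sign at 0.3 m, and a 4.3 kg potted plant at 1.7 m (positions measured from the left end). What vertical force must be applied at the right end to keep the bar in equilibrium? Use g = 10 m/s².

F ≈ 752 N

Sum moments about the left end (the unknown pivot reaction has zero arm there).
Beam weight: 36 × 10 = 360 N down at 2.55 m → arm 2.55 m, τ = 360 × 2.55 = 918 N·m clockwise.
Hanging mass: 4.9 × 10 = 49 N down at 4.8 m → arm 4.8 m, τ = 49 × 4.8 = 235.2 N·m clockwise.
Load: 59 × 10 = 590 N down at 4.4 m → arm 4.4 m, τ = 590 × 4.4 = 2596 N·m clockwise.
Sign: 4 × 10 = 40 N down at 0.3 m → arm 0.3 m, τ = 40 × 0.3 = 12 N·m clockwise.
Potted plant: 4.3 × 10 = 43 N down at 1.7 m → arm 1.7 m, τ = 43 × 1.7 = 73.1 N·m clockwise.
Net moment of the loads = 3834 N·m clockwise.
The upward force F acts at the right end, arm 5.1 m, giving F × 5.1 counterclockwise.
For rotational equilibrium, F × 5.1 = 3834, so F = 3834 / 5.1 = 752 N.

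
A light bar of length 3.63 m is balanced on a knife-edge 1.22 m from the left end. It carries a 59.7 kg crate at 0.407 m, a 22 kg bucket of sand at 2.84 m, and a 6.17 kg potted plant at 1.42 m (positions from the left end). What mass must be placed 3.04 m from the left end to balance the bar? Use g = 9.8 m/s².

m ≈ 6.41 kg

Take moments about the knife-edge (at 1.22 m from the left end).
Crate: 59.7 × 9.8 = 585.1 N down at 0.407 m → arm 0.813 m, τ = 585.1 × 0.813 = 475.7 N·m counterclockwise.
Bucket of sand: 22 × 9.8 = 215.6 N down at 2.84 m → arm 1.62 m, τ = 215.6 × 1.62 = 349.3 N·m clockwise.
Potted plant: 6.17 × 9.8 = 60.47 N down at 1.42 m → arm 0.2 m, τ = 60.47 × 0.2 = 12.09 N·m clockwise.
Net moment of known loads = 114.3 N·m counterclockwise.
An unknown mass m at 3.04 m has arm 1.82 m; its moment is m·g·1.82 clockwise.
Setting net torque to zero: m × 9.8 × 1.82 = 114.3 → m = 114.3 / (9.8 × 1.82) = 6.41 kg.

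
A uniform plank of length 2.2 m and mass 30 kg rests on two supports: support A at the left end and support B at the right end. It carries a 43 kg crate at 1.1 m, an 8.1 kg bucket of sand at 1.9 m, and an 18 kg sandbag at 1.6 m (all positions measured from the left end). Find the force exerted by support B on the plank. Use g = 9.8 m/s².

R_B ≈ 555 N

Taking torques about support A:
Beam weight: 30 × 9.8 = 294 N down at 1.1 m → arm 1.1 m, τ = 294 × 1.1 = 323.4 N·m clockwise.
Crate: 43 × 9.8 = 421.4 N down at 1.1 m → arm 1.1 m, τ = 421.4 × 1.1 = 463.5 N·m clockwise.
Bucket of sand: 8.1 × 9.8 = 79.38 N down at 1.9 m → arm 1.9 m, τ = 79.38 × 1.9 = 150.8 N·m clockwise.
Sandbag: 18 × 9.8 = 176.4 N down at 1.6 m → arm 1.6 m, τ = 176.4 × 1.6 = 282.2 N·m clockwise.
Net load moment about support A = 1220 N·m clockwise.
Reaction R at support B is upward at 2.2 m, arm 2.2 m → moment R × 2.2 counterclockwise.
Στ = 0 ⇒ R × 2.2 = 1220 ⇒ R = 555 N.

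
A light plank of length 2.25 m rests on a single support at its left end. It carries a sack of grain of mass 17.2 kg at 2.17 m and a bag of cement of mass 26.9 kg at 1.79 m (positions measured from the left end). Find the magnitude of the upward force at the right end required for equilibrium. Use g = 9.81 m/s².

Sum moments about the left end (the unknown pivot reaction has zero arm there).
Sack of grain: 17.2 × 9.81 = 168.7 N down at 2.17 m → arm 2.17 m, τ = 168.7 × 2.17 = 366.1 N·m clockwise.
Bag of cement: 26.9 × 9.81 = 263.9 N down at 1.79 m → arm 1.79 m, τ = 263.9 × 1.79 = 472.4 N·m clockwise.
Net moment of the loads = 838.5 N·m clockwise.
The upward force F acts at the right end, arm 2.25 m, giving F × 2.25 counterclockwise.
Setting net torque to zero: F × 2.25 = 838.5 → F = 838.5 / 2.25 = 373 N.

F ≈ 373 N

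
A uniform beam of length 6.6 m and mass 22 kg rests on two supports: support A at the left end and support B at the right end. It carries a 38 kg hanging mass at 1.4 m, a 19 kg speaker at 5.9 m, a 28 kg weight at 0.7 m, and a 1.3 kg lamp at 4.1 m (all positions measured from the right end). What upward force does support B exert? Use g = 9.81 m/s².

R_B ≈ 672 N

Taking torques about support A:
Beam weight: 22 × 9.81 = 215.8 N down at 3.3 m → arm 3.3 m, τ = 215.8 × 3.3 = 712.1 N·m clockwise.
Hanging mass: 38 × 9.81 = 372.8 N down at 1.4 m → arm 5.2 m, τ = 372.8 × 5.2 = 1939 N·m clockwise.
Speaker: 19 × 9.81 = 186.4 N down at 5.9 m → arm 0.7 m, τ = 186.4 × 0.7 = 130.5 N·m clockwise.
Weight: 28 × 9.81 = 274.7 N down at 0.7 m → arm 5.9 m, τ = 274.7 × 5.9 = 1621 N·m clockwise.
Lamp: 1.3 × 9.81 = 12.75 N down at 4.1 m → arm 2.5 m, τ = 12.75 × 2.5 = 31.88 N·m clockwise.
Net load moment about support A = 4434 N·m clockwise.
Reaction R at support B is upward at 0 m, arm 6.6 m → moment R × 6.6 counterclockwise.
Balancing moments: R × 6.6 = 4434, giving R = 672 N.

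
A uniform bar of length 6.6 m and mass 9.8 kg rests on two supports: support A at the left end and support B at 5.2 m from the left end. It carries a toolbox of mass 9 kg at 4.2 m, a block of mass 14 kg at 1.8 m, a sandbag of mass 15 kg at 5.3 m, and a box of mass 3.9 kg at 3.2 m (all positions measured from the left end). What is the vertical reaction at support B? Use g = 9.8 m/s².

R_B ≈ 353 N

About support A:
Beam weight: 9.8 × 9.8 = 96.04 N down at 3.3 m → arm 3.3 m, τ = 96.04 × 3.3 = 316.9 N·m clockwise.
Toolbox: 9 × 9.8 = 88.2 N down at 4.2 m → arm 4.2 m, τ = 88.2 × 4.2 = 370.4 N·m clockwise.
Block: 14 × 9.8 = 137.2 N down at 1.8 m → arm 1.8 m, τ = 137.2 × 1.8 = 247 N·m clockwise.
Sandbag: 15 × 9.8 = 147 N down at 5.3 m → arm 5.3 m, τ = 147 × 5.3 = 779.1 N·m clockwise.
Box: 3.9 × 9.8 = 38.22 N down at 3.2 m → arm 3.2 m, τ = 38.22 × 3.2 = 122.3 N·m clockwise.
Net load moment about support A = 1836 N·m clockwise.
Reaction R at support B is upward at 5.2 m, arm 5.2 m → moment R × 5.2 counterclockwise.
Setting net torque to zero: R × 5.2 = 1836 → R = 353 N.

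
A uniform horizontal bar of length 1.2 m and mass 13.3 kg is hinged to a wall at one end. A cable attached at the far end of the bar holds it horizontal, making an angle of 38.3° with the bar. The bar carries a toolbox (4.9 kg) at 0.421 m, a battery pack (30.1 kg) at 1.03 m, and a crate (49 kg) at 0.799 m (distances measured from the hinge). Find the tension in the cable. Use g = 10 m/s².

T ≈ 1080 N

Take moments about the hinge.
Beam weight: 13.3 × 10 = 133 N down at 0.6 m → arm 0.6 m, τ = 133 × 0.6 = 79.8 N·m clockwise.
Toolbox: 4.9 × 10 = 49 N down at 0.421 m → arm 0.421 m, τ = 49 × 0.421 = 20.63 N·m clockwise.
Battery pack: 30.1 × 10 = 301 N down at 1.03 m → arm 1.03 m, τ = 301 × 1.03 = 310 N·m clockwise.
Crate: 49 × 10 = 490 N down at 0.799 m → arm 0.799 m, τ = 490 × 0.799 = 391.5 N·m clockwise.
Total clockwise load moment = 801.9 N·m.
The cable tension T acts at 1.2 m; only its component perpendicular to the bar, T sinθ, produces torque. sin 38.3° = 0.6198.
Balancing moments: T × 1.2 × 0.6198 = 801.9, giving T = 801.9 / 0.7438 = 1080 N.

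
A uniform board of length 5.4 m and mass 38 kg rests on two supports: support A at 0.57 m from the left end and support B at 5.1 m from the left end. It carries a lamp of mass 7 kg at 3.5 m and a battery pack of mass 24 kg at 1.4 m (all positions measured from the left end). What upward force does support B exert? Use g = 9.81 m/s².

Choose support A as the axis so its reaction then has zero moment arm.
Beam weight: 38 × 9.81 = 372.8 N down at 2.7 m → arm 2.13 m, τ = 372.8 × 2.13 = 794.1 N·m clockwise.
Lamp: 7 × 9.81 = 68.67 N down at 3.5 m → arm 2.93 m, τ = 68.67 × 2.93 = 201.2 N·m clockwise.
Battery pack: 24 × 9.81 = 235.4 N down at 1.4 m → arm 0.83 m, τ = 235.4 × 0.83 = 195.4 N·m clockwise.
Net load moment about support A = 1191 N·m clockwise.
Reaction R at support B is upward at 5.1 m, arm 4.53 m → moment R × 4.53 counterclockwise.
For rotational equilibrium, R × 4.53 = 1191, so R = 263 N.

R_B ≈ 263 N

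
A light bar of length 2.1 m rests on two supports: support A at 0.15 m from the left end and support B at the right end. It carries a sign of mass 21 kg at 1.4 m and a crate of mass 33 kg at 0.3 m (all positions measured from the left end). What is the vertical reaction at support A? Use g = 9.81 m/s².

R_A ≈ 373 N

Taking torques about support B:
Sign: 21 × 9.81 = 206 N down at 1.4 m → arm 0.7 m, τ = 206 × 0.7 = 144.2 N·m counterclockwise.
Crate: 33 × 9.81 = 323.7 N down at 0.3 m → arm 1.8 m, τ = 323.7 × 1.8 = 582.7 N·m counterclockwise.
Net load moment about support B = 726.9 N·m counterclockwise.
Reaction R at support A is upward at 0.15 m, arm 1.95 m → moment R × 1.95 clockwise.
For rotational equilibrium, R × 1.95 = 726.9, so R = 373 N.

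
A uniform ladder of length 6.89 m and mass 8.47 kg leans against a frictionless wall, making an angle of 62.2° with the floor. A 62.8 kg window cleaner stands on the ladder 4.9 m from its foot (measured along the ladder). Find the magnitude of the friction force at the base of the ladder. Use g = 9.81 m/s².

f ≈ 253 N

Taking torques about the foot of the ladder:
Ladder weight 8.47×9.81 = 83.09 N acts at 3.445 m along the ladder; its horizontal arm is 3.445·cos62.2° = 1.607 m → τ = 133.5 N·m clockwise.
Window cleaner: 62.8×9.81 = 616.1 N at 4.9 m → arm 2.285 m → τ = 1408 N·m clockwise.
Wall normal N acts horizontally at the top; its moment arm is the height L sinθ = 6.89·sin62.2° = 6.095 m, counterclockwise.
Στ = 0 ⇒ N × 6.095 = 1542 ⇒ N = 253 N.
ΣFx = 0: friction at the foot balances the wall's push, so f = N_wall = 253 N.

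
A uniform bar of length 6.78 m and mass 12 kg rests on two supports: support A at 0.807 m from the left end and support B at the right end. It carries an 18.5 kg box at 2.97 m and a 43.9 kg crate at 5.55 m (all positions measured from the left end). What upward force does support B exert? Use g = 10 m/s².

Choose support A as the axis so its reaction then has zero moment arm.
Beam weight: 12 × 10 = 120 N down at 3.39 m → arm 2.583 m, τ = 120 × 2.583 = 310 N·m clockwise.
Box: 18.5 × 10 = 185 N down at 2.97 m → arm 2.163 m, τ = 185 × 2.163 = 400.2 N·m clockwise.
Crate: 43.9 × 10 = 439 N down at 5.55 m → arm 4.743 m, τ = 439 × 4.743 = 2082 N·m clockwise.
Net load moment about support A = 2792 N·m clockwise.
Reaction R at support B is upward at 6.78 m, arm 5.973 m → moment R × 5.973 counterclockwise.
Στ = 0 ⇒ R × 5.973 = 2792 ⇒ R = 467 N.

R_B ≈ 467 N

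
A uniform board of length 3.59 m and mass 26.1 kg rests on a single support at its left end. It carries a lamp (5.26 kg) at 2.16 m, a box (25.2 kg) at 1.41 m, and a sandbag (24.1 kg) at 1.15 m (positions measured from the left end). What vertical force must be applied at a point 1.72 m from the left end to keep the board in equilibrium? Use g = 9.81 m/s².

Taking torques about the left end:
Beam weight: 26.1 × 9.81 = 256 N down at 1.795 m → arm 1.795 m, τ = 256 × 1.795 = 459.5 N·m clockwise.
Lamp: 5.26 × 9.81 = 51.6 N down at 2.16 m → arm 2.16 m, τ = 51.6 × 2.16 = 111.5 N·m clockwise.
Box: 25.2 × 9.81 = 247.2 N down at 1.41 m → arm 1.41 m, τ = 247.2 × 1.41 = 348.6 N·m clockwise.
Sandbag: 24.1 × 9.81 = 236.4 N down at 1.15 m → arm 1.15 m, τ = 236.4 × 1.15 = 271.9 N·m clockwise.
Net moment of the loads = 1192 N·m clockwise.
The upward force F acts at a point 1.72 m from the left end, arm 1.72 m, giving F × 1.72 counterclockwise.
For rotational equilibrium, F × 1.72 = 1192, so F = 1192 / 1.72 = 693 N.

F ≈ 693 N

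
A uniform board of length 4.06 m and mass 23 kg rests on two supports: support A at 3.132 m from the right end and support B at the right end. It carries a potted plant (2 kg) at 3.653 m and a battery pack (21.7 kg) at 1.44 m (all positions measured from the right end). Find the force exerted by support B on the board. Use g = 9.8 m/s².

R_B ≈ 191 N

Sum moments about support A (its reaction then has zero moment arm).
Beam weight: 23 × 9.8 = 225.4 N down at 2.03 m → arm 1.102 m, τ = 225.4 × 1.102 = 248.4 N·m clockwise.
Potted plant: 2 × 9.8 = 19.6 N down at 3.653 m → arm 0.521 m, τ = 19.6 × 0.521 = 10.21 N·m counterclockwise.
Battery pack: 21.7 × 9.8 = 212.7 N down at 1.44 m → arm 1.692 m, τ = 212.7 × 1.692 = 359.9 N·m clockwise.
Net load moment about support A = 598.1 N·m clockwise.
Reaction R at support B is upward at 0 m, arm 3.132 m → moment R × 3.132 counterclockwise.
For rotational equilibrium, R × 3.132 = 598.1, so R = 191 N.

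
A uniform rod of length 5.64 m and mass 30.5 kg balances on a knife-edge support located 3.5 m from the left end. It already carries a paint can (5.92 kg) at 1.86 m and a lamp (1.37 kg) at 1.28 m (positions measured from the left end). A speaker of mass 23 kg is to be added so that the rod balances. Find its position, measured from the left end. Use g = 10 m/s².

Choose the knife-edge support (at 3.5 m from the left end) as the axis so the support reaction has zero arm there.
Beam weight: 30.5 × 10 = 305 N down at 2.82 m → arm 0.68 m, τ = 305 × 0.68 = 207.4 N·m counterclockwise.
Paint can: 5.92 × 10 = 59.2 N down at 1.86 m → arm 1.64 m, τ = 59.2 × 1.64 = 97.09 N·m counterclockwise.
Lamp: 1.37 × 10 = 13.7 N down at 1.28 m → arm 2.22 m, τ = 13.7 × 2.22 = 30.41 N·m counterclockwise.
Net moment of existing loads = 334.9 N·m counterclockwise.
The speaker weighs 23 × 10 = 230 N and must supply an equal clockwise moment, so its lever arm about the knife-edge support is 334.9 / 230 = 1.46 m.
That puts it at 3.5 + 1.46 = 4.96 m from the left end.

x ≈ 4.96 m from the left end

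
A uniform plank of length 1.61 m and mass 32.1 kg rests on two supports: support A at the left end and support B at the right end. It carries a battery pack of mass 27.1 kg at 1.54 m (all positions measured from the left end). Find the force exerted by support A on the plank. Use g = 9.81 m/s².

About support B:
Beam weight: 32.1 × 9.81 = 314.9 N down at 0.805 m → arm 0.805 m, τ = 314.9 × 0.805 = 253.5 N·m counterclockwise.
Battery pack: 27.1 × 9.81 = 265.9 N down at 1.54 m → arm 0.07 m, τ = 265.9 × 0.07 = 18.61 N·m counterclockwise.
Net load moment about support B = 272.1 N·m counterclockwise.
Reaction R at support A is upward at 0 m, arm 1.61 m → moment R × 1.61 clockwise.
For rotational equilibrium, R × 1.61 = 272.1, so R = 169 N.

R_A ≈ 169 N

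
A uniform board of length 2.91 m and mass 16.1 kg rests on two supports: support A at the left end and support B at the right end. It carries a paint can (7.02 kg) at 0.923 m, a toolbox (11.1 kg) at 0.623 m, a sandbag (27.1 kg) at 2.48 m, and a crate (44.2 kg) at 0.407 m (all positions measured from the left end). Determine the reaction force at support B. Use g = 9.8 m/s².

Sum moments about support A (its reaction then has zero moment arm).
Beam weight: 16.1 × 9.8 = 157.8 N down at 1.455 m → arm 1.455 m, τ = 157.8 × 1.455 = 229.6 N·m clockwise.
Paint can: 7.02 × 9.8 = 68.8 N down at 0.923 m → arm 0.923 m, τ = 68.8 × 0.923 = 63.5 N·m clockwise.
Toolbox: 11.1 × 9.8 = 108.8 N down at 0.623 m → arm 0.623 m, τ = 108.8 × 0.623 = 67.78 N·m clockwise.
Sandbag: 27.1 × 9.8 = 265.6 N down at 2.48 m → arm 2.48 m, τ = 265.6 × 2.48 = 658.7 N·m clockwise.
Crate: 44.2 × 9.8 = 433.2 N down at 0.407 m → arm 0.407 m, τ = 433.2 × 0.407 = 176.3 N·m clockwise.
Net load moment about support A = 1196 N·m clockwise.
Reaction R at support B is upward at 2.91 m, arm 2.91 m → moment R × 2.91 counterclockwise.
Setting net torque to zero: R × 2.91 = 1196 → R = 411 N.

R_B ≈ 411 N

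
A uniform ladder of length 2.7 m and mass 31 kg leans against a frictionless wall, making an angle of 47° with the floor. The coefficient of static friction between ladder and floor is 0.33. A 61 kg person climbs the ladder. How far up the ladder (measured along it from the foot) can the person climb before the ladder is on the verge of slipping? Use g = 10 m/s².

Take moments about the foot of the ladder.
Ladder weight 31×10 = 310 N acts at 1.35 m along the ladder; its horizontal arm is 1.35·cos47° = 0.9207 m → τ = 285.4 N·m clockwise.
Person weight 61×10 = 610 N at distance d → arm d·cos47° → τ = 610·d·0.682 clockwise.
Wall normal N at the top has arm L sinθ = 1.975 m counterclockwise, so Στ = 0 gives N·1.975 = 285.4 + 416·d.
ΣFy = 0 ⇒ N_floor = 920 N, so the maximum friction is μ_s·N_floor = 0.33×920 = 303.6 N. ΣFx = 0 ⇒ N_wall = f, so at the slipping point N = 303.6 N.
Substituting: 303.6×1.975 = 285.4 + 416·d ⇒ d = (599.6 − 285.4) / 416 = 0.755 m.

d ≈ 0.755 m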